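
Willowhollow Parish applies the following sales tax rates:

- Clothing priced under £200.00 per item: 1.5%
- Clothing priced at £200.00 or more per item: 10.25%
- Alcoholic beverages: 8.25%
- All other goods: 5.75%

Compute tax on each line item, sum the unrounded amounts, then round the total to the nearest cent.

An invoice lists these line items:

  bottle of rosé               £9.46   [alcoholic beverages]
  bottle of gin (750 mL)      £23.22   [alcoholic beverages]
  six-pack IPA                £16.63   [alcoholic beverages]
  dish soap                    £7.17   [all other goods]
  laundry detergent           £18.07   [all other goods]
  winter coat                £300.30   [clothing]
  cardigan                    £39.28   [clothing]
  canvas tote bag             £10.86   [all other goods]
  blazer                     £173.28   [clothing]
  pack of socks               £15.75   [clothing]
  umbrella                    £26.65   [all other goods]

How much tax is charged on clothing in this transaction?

£34.21

Winter coat £300.30: clothing, £200.00 or more → 10.25% → £30.78075
Cardigan £39.28: clothing, under £200.00 → 1.5% → £0.5892
Blazer £173.28: clothing, under £200.00 → 1.5% → £2.5992
Pack of socks £15.75: clothing, under £200.00 → 1.5% → £0.23625
Tax on clothing: unrounded sum = £34.2054 → £34.21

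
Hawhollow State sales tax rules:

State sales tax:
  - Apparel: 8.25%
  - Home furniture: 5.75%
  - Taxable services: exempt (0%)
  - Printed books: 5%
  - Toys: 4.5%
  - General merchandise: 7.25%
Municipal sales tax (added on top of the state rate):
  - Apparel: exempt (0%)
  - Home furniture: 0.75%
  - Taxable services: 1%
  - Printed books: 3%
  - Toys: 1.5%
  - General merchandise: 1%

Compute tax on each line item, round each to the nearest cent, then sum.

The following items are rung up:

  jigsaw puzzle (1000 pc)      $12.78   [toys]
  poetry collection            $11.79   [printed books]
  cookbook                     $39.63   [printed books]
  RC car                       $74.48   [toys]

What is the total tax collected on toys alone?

$5.24

Jigsaw puzzle (1000 pc) $12.78: toys → 4.5% + 1.5% municipal = 6% → $0.77
RC car $74.48: toys → 4.5% + 1.5% municipal = 6% → $4.47
Tax on toys = $0.77 + $4.47 = $5.24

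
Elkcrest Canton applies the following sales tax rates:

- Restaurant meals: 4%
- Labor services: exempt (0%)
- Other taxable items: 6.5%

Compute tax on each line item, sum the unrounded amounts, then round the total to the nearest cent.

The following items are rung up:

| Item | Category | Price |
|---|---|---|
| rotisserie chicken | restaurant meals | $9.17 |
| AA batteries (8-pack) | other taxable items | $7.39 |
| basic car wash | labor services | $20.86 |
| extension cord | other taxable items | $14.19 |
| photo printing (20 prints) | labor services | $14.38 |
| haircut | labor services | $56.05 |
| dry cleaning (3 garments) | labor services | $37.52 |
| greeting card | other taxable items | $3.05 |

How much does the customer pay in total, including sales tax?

$164.58

Rotisserie chicken $9.17: restaurant meals → 4% → $0.3668
AA batteries (8-pack) $7.39: other taxable items → 6.5% → $0.48035
Basic car wash $20.86: labor services → 0% → $0.00
Extension cord $14.19: other taxable items → 6.5% → $0.92235
Photo printing (20 prints) $14.38: labor services → 0% → $0.00
Haircut $56.05: labor services → 0% → $0.00
Dry cleaning (3 garments) $37.52: labor services → 0% → $0.00
Greeting card $3.05: other taxable items → 6.5% → $0.19825
Subtotal = $162.61; unrounded tax = $1.96775 → $1.97; total due = $164.58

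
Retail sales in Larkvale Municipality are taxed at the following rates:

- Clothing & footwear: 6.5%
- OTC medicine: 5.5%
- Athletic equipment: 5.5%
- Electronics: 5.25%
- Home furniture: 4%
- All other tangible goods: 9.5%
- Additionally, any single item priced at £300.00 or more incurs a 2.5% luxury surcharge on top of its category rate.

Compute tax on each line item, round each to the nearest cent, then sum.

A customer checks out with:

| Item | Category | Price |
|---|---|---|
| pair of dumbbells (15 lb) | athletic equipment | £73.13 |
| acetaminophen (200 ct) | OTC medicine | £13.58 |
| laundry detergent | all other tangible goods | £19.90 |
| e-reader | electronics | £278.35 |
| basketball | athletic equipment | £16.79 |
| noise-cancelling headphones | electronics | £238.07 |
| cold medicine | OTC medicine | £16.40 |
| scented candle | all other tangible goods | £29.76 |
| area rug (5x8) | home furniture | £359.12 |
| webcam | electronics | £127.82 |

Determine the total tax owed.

Pair of dumbbells (15 lb) £73.13: athletic equipment → 5.5% → £4.02
Acetaminophen (200 ct) £13.58: OTC medicine → 5.5% → £0.75
Laundry detergent £19.90: all other tangible goods → 9.5% → £1.89
E-reader £278.35: electronics → 5.25% → £14.61
Basketball £16.79: athletic equipment → 5.5% → £0.92
Noise-cancelling headphones £238.07: electronics → 5.25% → £12.50
Cold medicine £16.40: OTC medicine → 5.5% → £0.90
Scented candle £29.76: all other tangible goods → 9.5% → £2.83
Area rug (5x8) £359.12: home furniture → 4% + 2.5% surcharge = 6.5% → £23.34
Webcam £127.82: electronics → 5.25% → £6.71
Total tax = £4.02 + £0.75 + £1.89 + £14.61 + £0.92 + £12.50 + £0.90 + £2.83 + £23.34 + £6.71 = £68.47

£68.47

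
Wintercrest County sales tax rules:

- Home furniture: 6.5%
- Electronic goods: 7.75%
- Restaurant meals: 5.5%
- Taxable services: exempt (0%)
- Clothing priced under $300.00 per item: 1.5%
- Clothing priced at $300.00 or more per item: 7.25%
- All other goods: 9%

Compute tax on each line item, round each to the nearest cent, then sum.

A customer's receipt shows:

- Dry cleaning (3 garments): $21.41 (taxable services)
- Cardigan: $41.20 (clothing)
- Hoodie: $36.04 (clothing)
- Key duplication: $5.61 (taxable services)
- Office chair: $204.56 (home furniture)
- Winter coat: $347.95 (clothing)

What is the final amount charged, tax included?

$696.46

Dry cleaning (3 garments) $21.41: taxable services → 0% → $0.00
Cardigan $41.20: clothing, under $300.00 → 1.5% → $0.62
Hoodie $36.04: clothing, under $300.00 → 1.5% → $0.54
Key duplication $5.61: taxable services → 0% → $0.00
Office chair $204.56: home furniture → 6.5% → $13.30
Winter coat $347.95: clothing, $300.00 or more → 7.25% → $25.23
Subtotal = $656.77; tax = $39.69; total due = $696.46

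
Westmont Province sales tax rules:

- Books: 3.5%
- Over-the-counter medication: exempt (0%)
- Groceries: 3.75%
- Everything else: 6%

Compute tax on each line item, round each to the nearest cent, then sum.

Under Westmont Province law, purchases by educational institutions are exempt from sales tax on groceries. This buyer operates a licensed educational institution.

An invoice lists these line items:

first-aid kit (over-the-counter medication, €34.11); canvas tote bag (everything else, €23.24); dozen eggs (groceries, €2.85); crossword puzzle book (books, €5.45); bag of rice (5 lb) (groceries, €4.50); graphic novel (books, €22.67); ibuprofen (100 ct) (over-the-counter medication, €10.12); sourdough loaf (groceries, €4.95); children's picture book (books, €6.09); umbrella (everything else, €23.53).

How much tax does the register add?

€3.99

First-aid kit €34.11: over-the-counter medication → 0% → €0.00
Canvas tote bag €23.24: everything else → 6% → €1.39
Dozen eggs €2.85: groceries, buyer-exempt → 0% → €0.00
Crossword puzzle book €5.45: books → 3.5% → €0.19
Bag of rice (5 lb) €4.50: groceries, buyer-exempt → 0% → €0.00
Graphic novel €22.67: books → 3.5% → €0.79
Ibuprofen (100 ct) €10.12: over-the-counter medication → 0% → €0.00
Sourdough loaf €4.95: groceries, buyer-exempt → 0% → €0.00
Children's picture book €6.09: books → 3.5% → €0.21
Umbrella €23.53: everything else → 6% → €1.41
Total tax = €1.39 + €0.19 + €0.79 + €0.21 + €1.41 = €3.99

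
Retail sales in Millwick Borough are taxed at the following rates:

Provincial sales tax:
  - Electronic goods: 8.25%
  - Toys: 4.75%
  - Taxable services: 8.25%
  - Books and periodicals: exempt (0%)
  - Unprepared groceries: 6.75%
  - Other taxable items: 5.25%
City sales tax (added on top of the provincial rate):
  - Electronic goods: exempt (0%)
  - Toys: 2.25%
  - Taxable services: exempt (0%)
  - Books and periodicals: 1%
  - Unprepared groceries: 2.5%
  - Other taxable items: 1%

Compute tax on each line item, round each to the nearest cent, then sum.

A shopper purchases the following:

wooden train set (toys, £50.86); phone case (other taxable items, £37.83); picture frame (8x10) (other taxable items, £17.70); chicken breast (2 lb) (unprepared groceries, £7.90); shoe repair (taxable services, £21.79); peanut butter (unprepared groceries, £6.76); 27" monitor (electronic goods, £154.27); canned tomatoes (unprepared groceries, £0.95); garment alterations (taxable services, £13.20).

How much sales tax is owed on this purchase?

Wooden train set £50.86: toys → 4.75% + 2.25% city = 7% → £3.56
Phone case £37.83: other taxable items → 5.25% + 1% city = 6.25% → £2.36
Picture frame (8x10) £17.70: other taxable items → 5.25% + 1% city = 6.25% → £1.11
Chicken breast (2 lb) £7.90: unprepared groceries → 6.75% + 2.5% city = 9.25% → £0.73
Shoe repair £21.79: taxable services → 8.25% + 0% city = 8.25% → £1.80
Peanut butter £6.76: unprepared groceries → 6.75% + 2.5% city = 9.25% → £0.63
27" monitor £154.27: electronic goods → 8.25% + 0% city = 8.25% → £12.73
Canned tomatoes £0.95: unprepared groceries → 6.75% + 2.5% city = 9.25% → £0.09
Garment alterations £13.20: taxable services → 8.25% + 0% city = 8.25% → £1.09
Total tax = £3.56 + £2.36 + £1.11 + £0.73 + £1.80 + £0.63 + £12.73 + £0.09 + £1.09 = £24.10

£24.10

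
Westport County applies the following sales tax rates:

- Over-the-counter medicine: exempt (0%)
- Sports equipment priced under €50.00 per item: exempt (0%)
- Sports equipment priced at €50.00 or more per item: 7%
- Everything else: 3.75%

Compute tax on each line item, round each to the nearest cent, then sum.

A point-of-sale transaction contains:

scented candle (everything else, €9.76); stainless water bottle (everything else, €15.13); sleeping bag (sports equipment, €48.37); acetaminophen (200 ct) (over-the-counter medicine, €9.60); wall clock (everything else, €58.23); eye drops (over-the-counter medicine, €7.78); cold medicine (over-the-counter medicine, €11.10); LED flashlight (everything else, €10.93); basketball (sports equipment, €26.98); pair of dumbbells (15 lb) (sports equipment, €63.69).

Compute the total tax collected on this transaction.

€7.99

Scented candle €9.76: everything else → 3.75% → €0.37
Stainless water bottle €15.13: everything else → 3.75% → €0.57
Sleeping bag €48.37: sports equipment, under €50.00 → 0% → €0.00
Acetaminophen (200 ct) €9.60: over-the-counter medicine → 0% → €0.00
Wall clock €58.23: everything else → 3.75% → €2.18
Eye drops €7.78: over-the-counter medicine → 0% → €0.00
Cold medicine €11.10: over-the-counter medicine → 0% → €0.00
LED flashlight €10.93: everything else → 3.75% → €0.41
Basketball €26.98: sports equipment, under €50.00 → 0% → €0.00
Pair of dumbbells (15 lb) €63.69: sports equipment, €50.00 or more → 7% → €4.46
Total tax = €0.37 + €0.57 + €2.18 + €0.41 + €4.46 = €7.99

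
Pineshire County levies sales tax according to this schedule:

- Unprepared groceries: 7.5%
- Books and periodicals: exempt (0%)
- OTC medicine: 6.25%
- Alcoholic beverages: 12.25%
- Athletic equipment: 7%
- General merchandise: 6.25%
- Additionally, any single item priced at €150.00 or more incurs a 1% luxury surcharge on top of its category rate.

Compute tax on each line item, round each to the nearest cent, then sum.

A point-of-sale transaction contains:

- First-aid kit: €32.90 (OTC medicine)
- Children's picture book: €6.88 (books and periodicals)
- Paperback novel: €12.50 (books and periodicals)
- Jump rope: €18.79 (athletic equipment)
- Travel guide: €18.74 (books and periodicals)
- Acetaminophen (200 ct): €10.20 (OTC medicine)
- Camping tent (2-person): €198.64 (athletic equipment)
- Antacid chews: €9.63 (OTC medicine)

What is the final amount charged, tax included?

€328.79

First-aid kit €32.90: OTC medicine → 6.25% → €2.06
Children's picture book €6.88: books and periodicals → 0% → €0.00
Paperback novel €12.50: books and periodicals → 0% → €0.00
Jump rope €18.79: athletic equipment → 7% → €1.32
Travel guide €18.74: books and periodicals → 0% → €0.00
Acetaminophen (200 ct) €10.20: OTC medicine → 6.25% → €0.64
Camping tent (2-person) €198.64: athletic equipment → 7% + 1% surcharge = 8% → €15.89
Antacid chews €9.63: OTC medicine → 6.25% → €0.60
Subtotal = €308.28; tax = €20.51; total due = €328.79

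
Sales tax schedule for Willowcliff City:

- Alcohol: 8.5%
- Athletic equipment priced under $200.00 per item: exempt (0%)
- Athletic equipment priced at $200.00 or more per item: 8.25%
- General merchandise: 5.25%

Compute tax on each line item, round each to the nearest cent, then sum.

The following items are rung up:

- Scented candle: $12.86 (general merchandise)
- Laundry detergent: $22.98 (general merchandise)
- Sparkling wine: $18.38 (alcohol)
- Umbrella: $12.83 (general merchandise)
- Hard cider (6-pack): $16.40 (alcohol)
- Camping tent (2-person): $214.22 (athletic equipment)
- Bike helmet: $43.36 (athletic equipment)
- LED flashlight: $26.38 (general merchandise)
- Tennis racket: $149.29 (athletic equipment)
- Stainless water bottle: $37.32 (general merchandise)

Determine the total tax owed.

Scented candle $12.86: general merchandise → 5.25% → $0.68
Laundry detergent $22.98: general merchandise → 5.25% → $1.21
Sparkling wine $18.38: alcohol → 8.5% → $1.56
Umbrella $12.83: general merchandise → 5.25% → $0.67
Hard cider (6-pack) $16.40: alcohol → 8.5% → $1.39
Camping tent (2-person) $214.22: athletic equipment, $200.00 or more → 8.25% → $17.67
Bike helmet $43.36: athletic equipment, under $200.00 → 0% → $0.00
LED flashlight $26.38: general merchandise → 5.25% → $1.38
Tennis racket $149.29: athletic equipment, under $200.00 → 0% → $0.00
Stainless water bottle $37.32: general merchandise → 5.25% → $1.96
Total tax = $0.68 + $1.21 + $1.56 + $0.67 + $1.39 + $17.67 + $1.38 + $1.96 = $26.52

$26.52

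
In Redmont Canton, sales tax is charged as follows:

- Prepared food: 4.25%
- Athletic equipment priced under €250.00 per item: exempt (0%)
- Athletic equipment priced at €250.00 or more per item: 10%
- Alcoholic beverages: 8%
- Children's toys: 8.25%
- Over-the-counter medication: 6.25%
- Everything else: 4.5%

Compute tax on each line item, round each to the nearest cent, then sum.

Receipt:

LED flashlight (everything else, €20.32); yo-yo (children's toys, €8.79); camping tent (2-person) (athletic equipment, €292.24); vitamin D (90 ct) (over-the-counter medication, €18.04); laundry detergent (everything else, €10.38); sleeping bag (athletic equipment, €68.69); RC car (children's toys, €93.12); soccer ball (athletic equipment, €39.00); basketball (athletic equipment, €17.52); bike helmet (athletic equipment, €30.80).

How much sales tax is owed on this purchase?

€40.14

LED flashlight €20.32: everything else → 4.5% → €0.91
Yo-yo €8.79: children's toys → 8.25% → €0.73
Camping tent (2-person) €292.24: athletic equipment, €250.00 or more → 10% → €29.22
Vitamin D (90 ct) €18.04: over-the-counter medication → 6.25% → €1.13
Laundry detergent €10.38: everything else → 4.5% → €0.47
Sleeping bag €68.69: athletic equipment, under €250.00 → 0% → €0.00
RC car €93.12: children's toys → 8.25% → €7.68
Soccer ball €39.00: athletic equipment, under €250.00 → 0% → €0.00
Basketball €17.52: athletic equipment, under €250.00 → 0% → €0.00
Bike helmet €30.80: athletic equipment, under €250.00 → 0% → €0.00
Total tax = €0.91 + €0.73 + €29.22 + €1.13 + €0.47 + €7.68 = €40.14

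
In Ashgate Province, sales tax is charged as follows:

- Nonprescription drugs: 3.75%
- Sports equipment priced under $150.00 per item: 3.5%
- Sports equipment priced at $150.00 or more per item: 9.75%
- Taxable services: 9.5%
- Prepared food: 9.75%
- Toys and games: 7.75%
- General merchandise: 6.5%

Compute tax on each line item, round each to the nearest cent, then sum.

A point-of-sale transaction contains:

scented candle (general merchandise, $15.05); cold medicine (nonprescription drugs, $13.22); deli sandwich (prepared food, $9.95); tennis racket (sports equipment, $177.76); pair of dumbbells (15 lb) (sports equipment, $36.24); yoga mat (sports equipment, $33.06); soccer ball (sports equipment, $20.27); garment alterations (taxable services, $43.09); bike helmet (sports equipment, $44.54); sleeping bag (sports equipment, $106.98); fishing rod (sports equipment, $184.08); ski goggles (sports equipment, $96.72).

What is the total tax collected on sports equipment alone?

Tennis racket $177.76: sports equipment, $150.00 or more → 9.75% → $17.33
Pair of dumbbells (15 lb) $36.24: sports equipment, under $150.00 → 3.5% → $1.27
Yoga mat $33.06: sports equipment, under $150.00 → 3.5% → $1.16
Soccer ball $20.27: sports equipment, under $150.00 → 3.5% → $0.71
Bike helmet $44.54: sports equipment, under $150.00 → 3.5% → $1.56
Sleeping bag $106.98: sports equipment, under $150.00 → 3.5% → $3.74
Fishing rod $184.08: sports equipment, $150.00 or more → 9.75% → $17.95
Ski goggles $96.72: sports equipment, under $150.00 → 3.5% → $3.39
Tax on sports equipment = $17.33 + $1.27 + $1.16 + $0.71 + $1.56 + $3.74 + $17.95 + $3.39 = $47.11

$47.11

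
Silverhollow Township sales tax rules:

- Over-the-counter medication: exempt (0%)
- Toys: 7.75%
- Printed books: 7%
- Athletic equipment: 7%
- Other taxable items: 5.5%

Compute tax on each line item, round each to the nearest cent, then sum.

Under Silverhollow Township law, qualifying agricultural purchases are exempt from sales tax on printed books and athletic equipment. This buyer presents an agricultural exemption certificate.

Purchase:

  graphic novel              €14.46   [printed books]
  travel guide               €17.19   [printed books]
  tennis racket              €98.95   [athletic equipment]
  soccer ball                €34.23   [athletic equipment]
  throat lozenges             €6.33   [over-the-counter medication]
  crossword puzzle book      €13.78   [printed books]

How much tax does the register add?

€0.00

Graphic novel €14.46: printed books, buyer-exempt → 0% → €0.00
Travel guide €17.19: printed books, buyer-exempt → 0% → €0.00
Tennis racket €98.95: athletic equipment, buyer-exempt → 0% → €0.00
Soccer ball €34.23: athletic equipment, buyer-exempt → 0% → €0.00
Throat lozenges €6.33: over-the-counter medication → 0% → €0.00
Crossword puzzle book €13.78: printed books, buyer-exempt → 0% → €0.00
Total tax = €0.00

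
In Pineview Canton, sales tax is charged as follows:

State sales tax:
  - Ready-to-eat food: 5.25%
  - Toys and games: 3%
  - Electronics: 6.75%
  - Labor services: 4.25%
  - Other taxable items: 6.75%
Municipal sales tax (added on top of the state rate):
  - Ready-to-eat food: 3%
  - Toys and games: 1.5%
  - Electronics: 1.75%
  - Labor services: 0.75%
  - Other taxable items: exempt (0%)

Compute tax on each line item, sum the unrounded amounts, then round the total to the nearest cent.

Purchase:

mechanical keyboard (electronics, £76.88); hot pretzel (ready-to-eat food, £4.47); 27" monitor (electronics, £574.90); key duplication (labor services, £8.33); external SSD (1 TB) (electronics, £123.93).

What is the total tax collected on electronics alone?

Mechanical keyboard £76.88: electronics → 6.75% + 1.75% municipal = 8.5% → £6.5348
27" monitor £574.90: electronics → 6.75% + 1.75% municipal = 8.5% → £48.8665
External SSD (1 TB) £123.93: electronics → 6.75% + 1.75% municipal = 8.5% → £10.53405
Tax on electronics: unrounded sum = £65.93535 → £65.94

£65.94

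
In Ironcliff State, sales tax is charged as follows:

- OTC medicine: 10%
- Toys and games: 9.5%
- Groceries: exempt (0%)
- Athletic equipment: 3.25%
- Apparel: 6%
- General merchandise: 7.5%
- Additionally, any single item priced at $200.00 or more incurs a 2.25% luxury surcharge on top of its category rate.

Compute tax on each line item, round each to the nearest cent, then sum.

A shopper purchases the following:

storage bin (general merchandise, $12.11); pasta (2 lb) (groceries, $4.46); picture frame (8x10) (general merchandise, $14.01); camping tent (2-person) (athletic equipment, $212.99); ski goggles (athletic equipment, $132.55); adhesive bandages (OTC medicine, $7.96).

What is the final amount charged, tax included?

$402.86

Storage bin $12.11: general merchandise → 7.5% → $0.91
Pasta (2 lb) $4.46: groceries → 0% → $0.00
Picture frame (8x10) $14.01: general merchandise → 7.5% → $1.05
Camping tent (2-person) $212.99: athletic equipment → 3.25% + 2.25% surcharge = 5.5% → $11.71
Ski goggles $132.55: athletic equipment → 3.25% → $4.31
Adhesive bandages $7.96: OTC medicine → 10% → $0.80
Subtotal = $384.08; tax = $18.78; total due = $402.86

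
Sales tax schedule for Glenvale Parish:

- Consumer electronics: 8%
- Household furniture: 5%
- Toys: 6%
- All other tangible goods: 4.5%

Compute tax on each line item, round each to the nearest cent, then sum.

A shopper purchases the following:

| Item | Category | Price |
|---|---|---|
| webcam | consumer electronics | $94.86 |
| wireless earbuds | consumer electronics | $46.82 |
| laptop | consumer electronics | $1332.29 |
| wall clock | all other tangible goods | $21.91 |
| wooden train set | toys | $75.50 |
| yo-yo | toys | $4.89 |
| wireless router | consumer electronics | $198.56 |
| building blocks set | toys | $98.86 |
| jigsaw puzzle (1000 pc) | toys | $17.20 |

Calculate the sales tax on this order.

Webcam $94.86: consumer electronics → 8% → $7.59
Wireless earbuds $46.82: consumer electronics → 8% → $3.75
Laptop $1332.29: consumer electronics → 8% → $106.58
Wall clock $21.91: all other tangible goods → 4.5% → $0.99
Wooden train set $75.50: toys → 6% → $4.53
Yo-yo $4.89: toys → 6% → $0.29
Wireless router $198.56: consumer electronics → 8% → $15.88
Building blocks set $98.86: toys → 6% → $5.93
Jigsaw puzzle (1000 pc) $17.20: toys → 6% → $1.03
Total tax = $7.59 + $3.75 + $106.58 + $0.99 + $4.53 + $0.29 + $15.88 + $5.93 + $1.03 = $146.57

$146.57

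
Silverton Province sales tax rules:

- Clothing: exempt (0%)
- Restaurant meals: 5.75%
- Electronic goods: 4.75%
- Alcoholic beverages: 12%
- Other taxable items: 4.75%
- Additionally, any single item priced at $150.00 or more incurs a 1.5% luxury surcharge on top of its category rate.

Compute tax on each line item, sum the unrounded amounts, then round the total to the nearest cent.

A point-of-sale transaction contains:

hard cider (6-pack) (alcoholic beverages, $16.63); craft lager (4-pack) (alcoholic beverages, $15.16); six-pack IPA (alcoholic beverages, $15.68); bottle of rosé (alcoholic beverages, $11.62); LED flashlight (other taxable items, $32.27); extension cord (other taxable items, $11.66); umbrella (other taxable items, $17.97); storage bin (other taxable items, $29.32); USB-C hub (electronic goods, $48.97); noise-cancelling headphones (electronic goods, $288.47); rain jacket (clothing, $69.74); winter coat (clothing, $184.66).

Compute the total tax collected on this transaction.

Hard cider (6-pack) $16.63: alcoholic beverages → 12% → $1.9956
Craft lager (4-pack) $15.16: alcoholic beverages → 12% → $1.8192
Six-pack IPA $15.68: alcoholic beverages → 12% → $1.8816
Bottle of rosé $11.62: alcoholic beverages → 12% → $1.3944
LED flashlight $32.27: other taxable items → 4.75% → $1.532825
Extension cord $11.66: other taxable items → 4.75% → $0.55385
Umbrella $17.97: other taxable items → 4.75% → $0.853575
Storage bin $29.32: other taxable items → 4.75% → $1.3927
USB-C hub $48.97: electronic goods → 4.75% → $2.326075
Noise-cancelling headphones $288.47: electronic goods → 4.75% + 1.5% surcharge = 6.25% → $18.029375
Rain jacket $69.74: clothing → 0% → $0.00
Winter coat $184.66: clothing → 0% + 1.5% surcharge = 1.5% → $2.7699
Unrounded tax sum = $34.5491 → $34.55

$34.55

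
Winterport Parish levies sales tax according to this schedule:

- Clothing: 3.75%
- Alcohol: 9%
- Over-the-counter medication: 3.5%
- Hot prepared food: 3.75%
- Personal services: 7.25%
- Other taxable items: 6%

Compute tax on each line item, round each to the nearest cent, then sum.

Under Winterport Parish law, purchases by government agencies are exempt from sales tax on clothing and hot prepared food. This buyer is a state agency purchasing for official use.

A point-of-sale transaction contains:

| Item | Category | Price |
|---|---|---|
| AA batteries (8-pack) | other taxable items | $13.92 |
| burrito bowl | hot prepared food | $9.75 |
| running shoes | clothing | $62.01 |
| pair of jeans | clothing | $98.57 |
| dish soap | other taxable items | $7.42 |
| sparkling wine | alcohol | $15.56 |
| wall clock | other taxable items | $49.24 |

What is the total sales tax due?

$5.64

AA batteries (8-pack) $13.92: other taxable items → 6% → $0.84
Burrito bowl $9.75: hot prepared food, buyer-exempt → 0% → $0.00
Running shoes $62.01: clothing, buyer-exempt → 0% → $0.00
Pair of jeans $98.57: clothing, buyer-exempt → 0% → $0.00
Dish soap $7.42: other taxable items → 6% → $0.45
Sparkling wine $15.56: alcohol → 9% → $1.40
Wall clock $49.24: other taxable items → 6% → $2.95
Total tax = $0.84 + $0.45 + $1.40 + $2.95 = $5.64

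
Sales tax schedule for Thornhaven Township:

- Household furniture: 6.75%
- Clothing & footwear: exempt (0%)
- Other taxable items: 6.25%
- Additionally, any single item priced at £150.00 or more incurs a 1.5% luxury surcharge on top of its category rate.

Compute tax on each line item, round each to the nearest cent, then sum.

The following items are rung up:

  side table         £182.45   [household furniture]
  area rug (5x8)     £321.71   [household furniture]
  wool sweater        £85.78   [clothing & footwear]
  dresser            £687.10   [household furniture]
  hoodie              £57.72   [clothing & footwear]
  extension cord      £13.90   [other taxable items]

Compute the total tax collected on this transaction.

Side table £182.45: household furniture → 6.75% + 1.5% surcharge = 8.25% → £15.05
Area rug (5x8) £321.71: household furniture → 6.75% + 1.5% surcharge = 8.25% → £26.54
Wool sweater £85.78: clothing & footwear → 0% → £0.00
Dresser £687.10: household furniture → 6.75% + 1.5% surcharge = 8.25% → £56.69
Hoodie £57.72: clothing & footwear → 0% → £0.00
Extension cord £13.90: other taxable items → 6.25% → £0.87
Total tax = £15.05 + £26.54 + £56.69 + £0.87 = £99.15

£99.15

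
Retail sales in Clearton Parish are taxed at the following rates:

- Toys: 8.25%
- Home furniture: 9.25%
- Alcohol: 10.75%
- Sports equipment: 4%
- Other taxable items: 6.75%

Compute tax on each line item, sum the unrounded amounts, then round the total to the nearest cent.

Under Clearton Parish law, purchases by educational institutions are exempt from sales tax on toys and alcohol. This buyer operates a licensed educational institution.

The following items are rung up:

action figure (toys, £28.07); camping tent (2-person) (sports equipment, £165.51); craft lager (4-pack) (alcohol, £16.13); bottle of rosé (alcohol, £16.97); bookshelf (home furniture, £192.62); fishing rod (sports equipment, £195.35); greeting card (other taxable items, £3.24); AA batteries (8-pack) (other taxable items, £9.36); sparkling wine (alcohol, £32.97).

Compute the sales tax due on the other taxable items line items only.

Greeting card £3.24: other taxable items → 6.75% → £0.2187
AA batteries (8-pack) £9.36: other taxable items → 6.75% → £0.6318
Tax on other taxable items: unrounded sum = £0.8505 → £0.85

£0.85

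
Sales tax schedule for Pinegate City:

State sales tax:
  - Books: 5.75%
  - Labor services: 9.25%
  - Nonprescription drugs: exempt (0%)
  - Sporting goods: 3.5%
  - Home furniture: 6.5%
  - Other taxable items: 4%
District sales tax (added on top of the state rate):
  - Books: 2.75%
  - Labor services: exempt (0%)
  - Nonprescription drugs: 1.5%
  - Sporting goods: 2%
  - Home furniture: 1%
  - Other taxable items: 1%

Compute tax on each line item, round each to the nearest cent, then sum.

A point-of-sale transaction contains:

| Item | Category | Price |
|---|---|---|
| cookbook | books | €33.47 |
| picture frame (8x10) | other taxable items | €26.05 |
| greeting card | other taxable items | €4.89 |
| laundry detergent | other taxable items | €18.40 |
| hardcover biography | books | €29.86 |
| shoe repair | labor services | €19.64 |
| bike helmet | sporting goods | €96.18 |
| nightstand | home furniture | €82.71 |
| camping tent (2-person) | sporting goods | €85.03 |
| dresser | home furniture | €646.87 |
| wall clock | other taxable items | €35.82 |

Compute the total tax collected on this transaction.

€76.14

Cookbook €33.47: books → 5.75% + 2.75% district = 8.5% → €2.84
Picture frame (8x10) €26.05: other taxable items → 4% + 1% district = 5% → €1.30
Greeting card €4.89: other taxable items → 4% + 1% district = 5% → €0.24
Laundry detergent €18.40: other taxable items → 4% + 1% district = 5% → €0.92
Hardcover biography €29.86: books → 5.75% + 2.75% district = 8.5% → €2.54
Shoe repair €19.64: labor services → 9.25% + 0% district = 9.25% → €1.82
Bike helmet €96.18: sporting goods → 3.5% + 2% district = 5.5% → €5.29
Nightstand €82.71: home furniture → 6.5% + 1% district = 7.5% → €6.20
Camping tent (2-person) €85.03: sporting goods → 3.5% + 2% district = 5.5% → €4.68
Dresser €646.87: home furniture → 6.5% + 1% district = 7.5% → €48.52
Wall clock €35.82: other taxable items → 4% + 1% district = 5% → €1.79
Total tax = €2.84 + €1.30 + €0.24 + €0.92 + €2.54 + €1.82 + €5.29 + €6.20 + €4.68 + €48.52 + €1.79 = €76.14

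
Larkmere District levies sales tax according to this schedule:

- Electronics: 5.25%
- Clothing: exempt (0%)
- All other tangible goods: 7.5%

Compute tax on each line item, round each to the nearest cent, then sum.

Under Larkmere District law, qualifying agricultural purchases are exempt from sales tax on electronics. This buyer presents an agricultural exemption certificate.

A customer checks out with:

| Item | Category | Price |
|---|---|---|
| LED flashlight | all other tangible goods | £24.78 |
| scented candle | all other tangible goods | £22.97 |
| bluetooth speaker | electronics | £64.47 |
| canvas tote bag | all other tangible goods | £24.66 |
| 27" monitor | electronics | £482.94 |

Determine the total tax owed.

LED flashlight £24.78: all other tangible goods → 7.5% → £1.86
Scented candle £22.97: all other tangible goods → 7.5% → £1.72
Bluetooth speaker £64.47: electronics, buyer-exempt → 0% → £0.00
Canvas tote bag £24.66: all other tangible goods → 7.5% → £1.85
27" monitor £482.94: electronics, buyer-exempt → 0% → £0.00
Total tax = £1.86 + £1.72 + £1.85 = £5.43

£5.43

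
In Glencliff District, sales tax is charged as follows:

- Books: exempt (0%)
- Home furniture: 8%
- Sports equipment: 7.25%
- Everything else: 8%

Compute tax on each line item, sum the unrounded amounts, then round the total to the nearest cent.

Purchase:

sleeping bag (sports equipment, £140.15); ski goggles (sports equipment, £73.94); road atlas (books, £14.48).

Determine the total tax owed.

Sleeping bag £140.15: sports equipment → 7.25% → £10.160875
Ski goggles £73.94: sports equipment → 7.25% → £5.36065
Road atlas £14.48: books → 0% → £0.00
Unrounded tax sum = £15.521525 → £15.52

£15.52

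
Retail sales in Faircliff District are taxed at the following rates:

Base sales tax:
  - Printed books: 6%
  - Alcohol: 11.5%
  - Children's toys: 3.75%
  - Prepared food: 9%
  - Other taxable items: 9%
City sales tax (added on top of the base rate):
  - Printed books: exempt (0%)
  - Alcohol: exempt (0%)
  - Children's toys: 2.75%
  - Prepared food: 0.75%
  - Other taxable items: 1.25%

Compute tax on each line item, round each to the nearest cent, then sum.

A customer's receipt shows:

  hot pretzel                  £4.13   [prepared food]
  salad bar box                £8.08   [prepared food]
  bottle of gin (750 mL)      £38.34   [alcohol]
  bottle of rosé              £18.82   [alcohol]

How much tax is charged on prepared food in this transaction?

Hot pretzel £4.13: prepared food → 9% + 0.75% city = 9.75% → £0.40
Salad bar box £8.08: prepared food → 9% + 0.75% city = 9.75% → £0.79
Tax on prepared food = £0.40 + £0.79 = £1.19

£1.19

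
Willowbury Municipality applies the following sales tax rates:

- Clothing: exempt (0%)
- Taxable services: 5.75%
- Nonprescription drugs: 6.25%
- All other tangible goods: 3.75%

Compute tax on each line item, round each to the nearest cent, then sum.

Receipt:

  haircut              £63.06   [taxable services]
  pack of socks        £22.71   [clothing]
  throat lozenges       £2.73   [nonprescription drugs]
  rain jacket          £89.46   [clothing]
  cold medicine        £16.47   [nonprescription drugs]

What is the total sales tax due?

Haircut £63.06: taxable services → 5.75% → £3.63
Pack of socks £22.71: clothing → 0% → £0.00
Throat lozenges £2.73: nonprescription drugs → 6.25% → £0.17
Rain jacket £89.46: clothing → 0% → £0.00
Cold medicine £16.47: nonprescription drugs → 6.25% → £1.03
Total tax = £3.63 + £0.17 + £1.03 = £4.83

£4.83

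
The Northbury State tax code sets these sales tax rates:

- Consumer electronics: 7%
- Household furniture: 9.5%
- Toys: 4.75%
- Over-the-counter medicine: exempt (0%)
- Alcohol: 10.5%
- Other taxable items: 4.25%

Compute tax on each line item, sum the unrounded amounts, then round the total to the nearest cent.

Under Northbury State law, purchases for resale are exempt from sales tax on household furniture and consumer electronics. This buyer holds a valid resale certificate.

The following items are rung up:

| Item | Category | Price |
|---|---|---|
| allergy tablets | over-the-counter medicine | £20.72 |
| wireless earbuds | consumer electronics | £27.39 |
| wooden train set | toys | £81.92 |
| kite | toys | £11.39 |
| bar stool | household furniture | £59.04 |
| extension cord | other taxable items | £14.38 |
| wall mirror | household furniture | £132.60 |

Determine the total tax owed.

Allergy tablets £20.72: over-the-counter medicine → 0% → £0.00
Wireless earbuds £27.39: consumer electronics, buyer-exempt → 0% → £0.00
Wooden train set £81.92: toys → 4.75% → £3.8912
Kite £11.39: toys → 4.75% → £0.541025
Bar stool £59.04: household furniture, buyer-exempt → 0% → £0.00
Extension cord £14.38: other taxable items → 4.25% → £0.61115
Wall mirror £132.60: household furniture, buyer-exempt → 0% → £0.00
Unrounded tax sum = £5.043375 → £5.04

£5.04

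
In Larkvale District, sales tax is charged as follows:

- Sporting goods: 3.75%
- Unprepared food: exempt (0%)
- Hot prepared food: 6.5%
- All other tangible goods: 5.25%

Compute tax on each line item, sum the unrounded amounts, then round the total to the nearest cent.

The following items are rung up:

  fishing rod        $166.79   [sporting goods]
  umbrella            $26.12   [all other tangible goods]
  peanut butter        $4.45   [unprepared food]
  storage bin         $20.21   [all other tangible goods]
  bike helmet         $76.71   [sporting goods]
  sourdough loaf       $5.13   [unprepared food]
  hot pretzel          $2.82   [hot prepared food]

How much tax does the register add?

$11.75

Fishing rod $166.79: sporting goods → 3.75% → $6.254625
Umbrella $26.12: all other tangible goods → 5.25% → $1.3713
Peanut butter $4.45: unprepared food → 0% → $0.00
Storage bin $20.21: all other tangible goods → 5.25% → $1.061025
Bike helmet $76.71: sporting goods → 3.75% → $2.876625
Sourdough loaf $5.13: unprepared food → 0% → $0.00
Hot pretzel $2.82: hot prepared food → 6.5% → $0.1833
Unrounded tax sum = $11.746875 → $11.75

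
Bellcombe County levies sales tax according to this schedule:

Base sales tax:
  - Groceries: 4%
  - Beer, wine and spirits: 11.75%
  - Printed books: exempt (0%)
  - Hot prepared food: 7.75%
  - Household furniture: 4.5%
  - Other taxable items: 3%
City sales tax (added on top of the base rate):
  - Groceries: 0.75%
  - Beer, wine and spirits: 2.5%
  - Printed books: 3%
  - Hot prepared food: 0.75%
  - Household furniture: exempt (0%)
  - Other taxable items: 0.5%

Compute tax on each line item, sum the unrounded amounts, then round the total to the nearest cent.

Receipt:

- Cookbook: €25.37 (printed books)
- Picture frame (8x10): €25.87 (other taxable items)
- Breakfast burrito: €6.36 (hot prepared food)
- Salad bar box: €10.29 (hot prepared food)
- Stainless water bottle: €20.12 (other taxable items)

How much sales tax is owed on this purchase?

Cookbook €25.37: printed books → 0% + 3% city = 3% → €0.7611
Picture frame (8x10) €25.87: other taxable items → 3% + 0.5% city = 3.5% → €0.90545
Breakfast burrito €6.36: hot prepared food → 7.75% + 0.75% city = 8.5% → €0.5406
Salad bar box €10.29: hot prepared food → 7.75% + 0.75% city = 8.5% → €0.87465
Stainless water bottle €20.12: other taxable items → 3% + 0.5% city = 3.5% → €0.7042
Unrounded tax sum = €3.786 → €3.79

€3.79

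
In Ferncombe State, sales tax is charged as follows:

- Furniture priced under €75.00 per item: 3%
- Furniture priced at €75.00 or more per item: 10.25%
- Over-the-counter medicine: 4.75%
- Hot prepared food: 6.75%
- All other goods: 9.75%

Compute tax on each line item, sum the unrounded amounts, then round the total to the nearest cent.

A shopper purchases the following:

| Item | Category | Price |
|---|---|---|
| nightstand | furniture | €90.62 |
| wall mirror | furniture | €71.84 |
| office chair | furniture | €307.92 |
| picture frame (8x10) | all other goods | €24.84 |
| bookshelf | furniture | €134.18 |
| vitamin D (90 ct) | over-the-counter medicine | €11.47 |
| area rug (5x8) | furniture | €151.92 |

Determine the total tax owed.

€75.30

Nightstand €90.62: furniture, €75.00 or more → 10.25% → €9.28855
Wall mirror €71.84: furniture, under €75.00 → 3% → €2.1552
Office chair €307.92: furniture, €75.00 or more → 10.25% → €31.5618
Picture frame (8x10) €24.84: all other goods → 9.75% → €2.4219
Bookshelf €134.18: furniture, €75.00 or more → 10.25% → €13.75345
Vitamin D (90 ct) €11.47: over-the-counter medicine → 4.75% → €0.544825
Area rug (5x8) €151.92: furniture, €75.00 or more → 10.25% → €15.5718
Unrounded tax sum = €75.297525 → €75.30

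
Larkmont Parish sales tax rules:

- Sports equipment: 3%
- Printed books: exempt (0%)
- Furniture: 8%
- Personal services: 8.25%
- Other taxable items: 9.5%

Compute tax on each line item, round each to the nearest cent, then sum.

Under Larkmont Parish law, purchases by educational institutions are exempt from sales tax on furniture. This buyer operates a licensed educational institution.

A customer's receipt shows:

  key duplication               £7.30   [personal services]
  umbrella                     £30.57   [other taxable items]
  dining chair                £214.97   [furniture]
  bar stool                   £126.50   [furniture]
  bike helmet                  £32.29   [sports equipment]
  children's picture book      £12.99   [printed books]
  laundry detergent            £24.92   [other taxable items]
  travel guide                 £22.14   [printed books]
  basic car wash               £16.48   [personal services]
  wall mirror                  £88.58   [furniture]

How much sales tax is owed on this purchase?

£8.20

Key duplication £7.30: personal services → 8.25% → £0.60
Umbrella £30.57: other taxable items → 9.5% → £2.90
Dining chair £214.97: furniture, buyer-exempt → 0% → £0.00
Bar stool £126.50: furniture, buyer-exempt → 0% → £0.00
Bike helmet £32.29: sports equipment → 3% → £0.97
Children's picture book £12.99: printed books → 0% → £0.00
Laundry detergent £24.92: other taxable items → 9.5% → £2.37
Travel guide £22.14: printed books → 0% → £0.00
Basic car wash £16.48: personal services → 8.25% → £1.36
Wall mirror £88.58: furniture, buyer-exempt → 0% → £0.00
Total tax = £0.60 + £2.90 + £0.97 + £2.37 + £1.36 = £8.20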